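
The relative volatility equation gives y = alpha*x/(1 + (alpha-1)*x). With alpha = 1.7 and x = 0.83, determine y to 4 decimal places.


y = alpha*x / (1 + (alpha-1)*x)
y = 1.7*0.83 / (1 + (1.7-1)*0.83)
y = 1.411 / (1 + 0.581)
y = 1.411 / 1.581
y = 0.8925


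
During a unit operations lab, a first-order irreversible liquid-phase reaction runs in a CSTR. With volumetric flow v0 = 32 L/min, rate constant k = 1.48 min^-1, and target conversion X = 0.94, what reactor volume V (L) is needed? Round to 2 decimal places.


V = v0 * X / (k * (1 - X))
V = 32 * 0.94 / (1.48 * (1 - 0.94))
V = 30.08 / (1.48 * 0.06)
V = 30.08 / 0.0888
V = 338.74 L


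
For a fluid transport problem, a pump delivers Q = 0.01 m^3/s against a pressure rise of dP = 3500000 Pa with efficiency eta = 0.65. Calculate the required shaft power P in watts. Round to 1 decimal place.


P = Q * dP / eta
P = 0.01 * 3500000 / 0.65
P = 35000.0 / 0.65
P = 53846.2 W


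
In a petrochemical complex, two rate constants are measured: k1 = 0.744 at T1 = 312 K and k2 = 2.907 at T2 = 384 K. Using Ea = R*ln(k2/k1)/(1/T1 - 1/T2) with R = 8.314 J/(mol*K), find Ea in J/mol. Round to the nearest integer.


Ea = R * ln(k2/k1) / (1/T1 - 1/T2)
ln(k2/k1) = ln(2.907/0.744) = 1.3628359
1/T1 - 1/T2 = 1/312 - 1/384 = 0.000600961538
Ea = 8.314 * 1.3628359 / 0.000600961538
Ea = 18854 J/mol


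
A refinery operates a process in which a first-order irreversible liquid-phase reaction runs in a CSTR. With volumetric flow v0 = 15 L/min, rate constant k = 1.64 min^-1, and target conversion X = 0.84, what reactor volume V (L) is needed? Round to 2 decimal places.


V = v0 * X / (k * (1 - X))
V = 15 * 0.84 / (1.64 * (1 - 0.84))
V = 12.6 / (1.64 * 0.16)
V = 12.6 / 0.2624
V = 48.02 L


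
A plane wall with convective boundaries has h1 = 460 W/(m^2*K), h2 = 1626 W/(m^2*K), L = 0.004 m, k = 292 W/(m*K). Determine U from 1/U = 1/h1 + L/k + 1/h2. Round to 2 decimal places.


1/U = 1/h1 + L/k + 1/h2
1/U = 1/460 + 0.004/292 + 1/1626
1/U = 0.002173913 + 1.36986e-05 + 0.0006150062
1/U = 0.0028026178
U = 356.81 W/(m^2*K)


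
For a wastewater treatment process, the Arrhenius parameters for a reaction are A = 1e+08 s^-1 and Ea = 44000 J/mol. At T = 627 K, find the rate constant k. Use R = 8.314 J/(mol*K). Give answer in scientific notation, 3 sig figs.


k = A * exp(-Ea/(R*T))
k = 1e+08 * exp(-44000 / (8.314 * 627))
k = 1e+08 * exp(-8.440635)
k = 2.16e+04


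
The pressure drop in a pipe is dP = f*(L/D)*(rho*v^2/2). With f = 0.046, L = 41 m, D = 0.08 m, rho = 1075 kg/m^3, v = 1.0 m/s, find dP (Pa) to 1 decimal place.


dP = f * (L/D) * (rho*v^2/2)
dP = 0.046 * (41/0.08) * (1075*1.0^2/2)
L/D = 512.5
rho*v^2/2 = 1075*1.0/2 = 537.5
dP = 0.046 * 512.5 * 537.5
dP = 12671.6 Pa


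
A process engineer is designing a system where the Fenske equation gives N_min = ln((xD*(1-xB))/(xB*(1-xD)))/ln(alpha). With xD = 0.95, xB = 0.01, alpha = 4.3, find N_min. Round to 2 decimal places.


N_min = ln((xD*(1-xB))/(xB*(1-xD))) / ln(alpha)
Numerator inside ln: 0.9405 / 0.0005 = 1881.0
ln(1881.0) = 7.539559
ln(alpha) = ln(4.3) = 1.458615
N_min = 7.539559 / 1.458615 = 5.17


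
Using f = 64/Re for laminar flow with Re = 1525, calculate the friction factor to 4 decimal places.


f = 64 / Re
f = 64 / 1525
f = 0.0420


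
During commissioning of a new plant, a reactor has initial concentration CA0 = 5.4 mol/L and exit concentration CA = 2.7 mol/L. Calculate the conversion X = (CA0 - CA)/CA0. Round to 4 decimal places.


X = (CA0 - CA) / CA0
X = (5.4 - 2.7) / 5.4
X = 2.7 / 5.4
X = 0.5000


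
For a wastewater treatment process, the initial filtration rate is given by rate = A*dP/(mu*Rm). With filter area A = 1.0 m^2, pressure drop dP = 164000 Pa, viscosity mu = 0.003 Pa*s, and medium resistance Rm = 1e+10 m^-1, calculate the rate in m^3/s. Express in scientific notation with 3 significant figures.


rate = A * dP / (mu * Rm)
rate = 1.0 * 164000 / (0.003 * 1e+10)
rate = 164000.0 / 3.000e+07
rate = 5.47e-03 m^3/s


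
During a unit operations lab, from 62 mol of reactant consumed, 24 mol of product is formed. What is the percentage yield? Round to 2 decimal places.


Yield = (moles product / moles consumed) * 100%
Yield = (24 / 62) * 100
Yield = 0.3871 * 100
Yield = 38.71%


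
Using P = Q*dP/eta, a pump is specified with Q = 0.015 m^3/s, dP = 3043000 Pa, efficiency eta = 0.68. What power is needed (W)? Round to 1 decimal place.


P = Q * dP / eta
P = 0.015 * 3043000 / 0.68
P = 45645.0 / 0.68
P = 67125.0 W


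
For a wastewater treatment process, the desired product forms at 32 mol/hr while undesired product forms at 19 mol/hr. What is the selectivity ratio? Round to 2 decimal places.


S = desired product rate / undesired product rate
S = 32 / 19
S = 1.68


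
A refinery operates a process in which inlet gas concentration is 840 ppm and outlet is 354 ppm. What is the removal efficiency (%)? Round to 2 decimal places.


Efficiency = (G_in - G_out) / G_in * 100%
Efficiency = (840 - 354) / 840 * 100
Efficiency = 486 / 840 * 100
Efficiency = 57.86%


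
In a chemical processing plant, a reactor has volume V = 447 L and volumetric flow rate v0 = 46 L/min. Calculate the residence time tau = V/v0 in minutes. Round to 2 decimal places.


tau = V / v0
tau = 447 / 46
tau = 9.72 min


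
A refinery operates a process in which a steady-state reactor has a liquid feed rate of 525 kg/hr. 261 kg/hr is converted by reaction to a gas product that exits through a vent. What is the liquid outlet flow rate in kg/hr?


Steady-state mass balance on the main outlet: F_out = F_in - F_removed
F_out = 525 - 261
F_out = 264 kg/hr


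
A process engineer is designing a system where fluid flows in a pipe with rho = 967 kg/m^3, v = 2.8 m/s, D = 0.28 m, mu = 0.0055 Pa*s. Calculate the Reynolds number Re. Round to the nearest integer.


Re = rho * v * D / mu
Re = 967 * 2.8 * 0.28 / 0.0055
Re = 758.128 / 0.0055
Re = 137841


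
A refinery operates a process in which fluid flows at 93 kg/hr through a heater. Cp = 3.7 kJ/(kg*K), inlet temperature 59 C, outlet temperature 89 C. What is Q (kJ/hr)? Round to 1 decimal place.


Q = m_dot * Cp * (T2 - T1)
Q = 93 * 3.7 * (89 - 59)
Q = 93 * 3.7 * 30
Q = 10323.0 kJ/hr


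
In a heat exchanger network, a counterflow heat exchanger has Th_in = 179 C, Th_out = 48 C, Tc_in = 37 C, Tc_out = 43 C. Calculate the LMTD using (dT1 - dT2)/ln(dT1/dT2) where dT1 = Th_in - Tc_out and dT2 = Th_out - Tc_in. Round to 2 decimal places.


dT1 = Th_in - Tc_out = 179 - 43 = 136
dT2 = Th_out - Tc_in = 48 - 37 = 11
LMTD = (dT1 - dT2) / ln(dT1/dT2)
LMTD = (136 - 11) / ln(136/11)
LMTD = 49.71 K


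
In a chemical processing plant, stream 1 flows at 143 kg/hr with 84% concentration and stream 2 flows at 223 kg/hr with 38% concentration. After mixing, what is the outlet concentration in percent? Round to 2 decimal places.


Mass balance on solute: F1*x1 + F2*x2 = F3*x3
F3 = F1 + F2 = 143 + 223 = 366 kg/hr
x3 = (F1*x1 + F2*x2)/F3
x3 = (143*0.84 + 223*0.38) / 366
x3 = 55.97%


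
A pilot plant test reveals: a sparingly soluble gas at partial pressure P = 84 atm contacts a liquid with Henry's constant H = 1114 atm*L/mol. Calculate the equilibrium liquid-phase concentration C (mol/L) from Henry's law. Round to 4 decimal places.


C = P / H
C = 84 / 1114
C = 0.0754 mol/L


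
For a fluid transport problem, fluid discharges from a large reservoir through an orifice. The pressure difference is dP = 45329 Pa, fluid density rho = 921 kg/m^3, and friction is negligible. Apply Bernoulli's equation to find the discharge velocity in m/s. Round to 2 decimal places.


v = sqrt(2*dP/rho)
v = sqrt(2*45329/921)
v = sqrt(98.434311)
v = 9.92 m/s


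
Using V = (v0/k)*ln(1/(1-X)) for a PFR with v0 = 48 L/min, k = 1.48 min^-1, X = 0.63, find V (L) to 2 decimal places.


V = (v0/k) * ln(1/(1-X))
V = (48/1.48) * ln(1/(1-0.63))
V = 32.432432 * ln(2.702703)
V = 32.432432 * 0.994252
V = 32.25 L


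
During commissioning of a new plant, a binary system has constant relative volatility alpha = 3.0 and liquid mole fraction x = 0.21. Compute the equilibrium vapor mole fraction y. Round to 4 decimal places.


y = alpha*x / (1 + (alpha-1)*x)
y = 3.0*0.21 / (1 + (3.0-1)*0.21)
y = 0.63 / (1 + 0.42)
y = 0.63 / 1.42
y = 0.4437


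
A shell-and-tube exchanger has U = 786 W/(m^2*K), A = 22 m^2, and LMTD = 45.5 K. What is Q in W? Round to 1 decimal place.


Q = U * A * LMTD
Q = 786 * 22 * 45.5
Q = 786786.0 W


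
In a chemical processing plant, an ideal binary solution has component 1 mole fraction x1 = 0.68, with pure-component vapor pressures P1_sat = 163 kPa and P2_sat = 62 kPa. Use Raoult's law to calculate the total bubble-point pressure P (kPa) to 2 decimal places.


P = x1*P1_sat + x2*P2_sat
x2 = 1 - x1 = 1 - 0.68 = 0.32
P = 0.68*163 + 0.32*62
P = 110.84 + 19.84
P = 130.68 kPa


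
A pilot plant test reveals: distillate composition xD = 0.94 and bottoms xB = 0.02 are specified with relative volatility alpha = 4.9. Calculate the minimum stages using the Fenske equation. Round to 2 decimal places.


N_min = ln((xD*(1-xB))/(xB*(1-xD))) / ln(alpha)
Numerator inside ln: 0.9212 / 0.0012 = 767.666667
ln(767.666667) = 6.643356
ln(alpha) = ln(4.9) = 1.589235
N_min = 6.643356 / 1.589235 = 4.18


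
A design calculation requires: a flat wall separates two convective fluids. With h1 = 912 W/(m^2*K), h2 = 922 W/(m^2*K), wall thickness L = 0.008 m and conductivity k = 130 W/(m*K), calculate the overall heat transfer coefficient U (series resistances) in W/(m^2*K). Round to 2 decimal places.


1/U = 1/h1 + L/k + 1/h2
1/U = 1/912 + 0.008/130 + 1/922
1/U = 0.0010964912 + 6.15385e-05 + 0.0010845987
1/U = 0.0022426284
U = 445.91 W/(m^2*K)


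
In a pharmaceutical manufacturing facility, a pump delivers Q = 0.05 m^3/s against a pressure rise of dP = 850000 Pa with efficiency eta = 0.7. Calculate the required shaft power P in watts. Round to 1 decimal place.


P = Q * dP / eta
P = 0.05 * 850000 / 0.7
P = 42500.0 / 0.7
P = 60714.3 W


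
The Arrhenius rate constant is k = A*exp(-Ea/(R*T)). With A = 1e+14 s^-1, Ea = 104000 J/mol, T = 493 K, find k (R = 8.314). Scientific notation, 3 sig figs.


k = A * exp(-Ea/(R*T))
k = 1e+14 * exp(-104000 / (8.314 * 493))
k = 1e+14 * exp(-25.373268)
k = 9.56e+02


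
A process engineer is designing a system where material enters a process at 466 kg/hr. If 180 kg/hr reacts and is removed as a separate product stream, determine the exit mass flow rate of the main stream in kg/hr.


Steady-state mass balance on the main outlet: F_out = F_in - F_removed
F_out = 466 - 180
F_out = 286 kg/hr


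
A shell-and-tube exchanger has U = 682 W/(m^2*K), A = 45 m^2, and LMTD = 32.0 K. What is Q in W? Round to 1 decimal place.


Q = U * A * LMTD
Q = 682 * 45 * 32.0
Q = 982080.0 W


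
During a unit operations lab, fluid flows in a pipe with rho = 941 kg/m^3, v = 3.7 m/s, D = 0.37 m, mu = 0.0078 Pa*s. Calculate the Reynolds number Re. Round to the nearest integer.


Re = rho * v * D / mu
Re = 941 * 3.7 * 0.37 / 0.0078
Re = 1288.229 / 0.0078
Re = 165158


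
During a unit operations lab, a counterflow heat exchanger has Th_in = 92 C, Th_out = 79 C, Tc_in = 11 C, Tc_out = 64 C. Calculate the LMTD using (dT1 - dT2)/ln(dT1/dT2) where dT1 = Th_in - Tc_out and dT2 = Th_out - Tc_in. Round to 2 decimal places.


dT1 = Th_in - Tc_out = 92 - 64 = 28
dT2 = Th_out - Tc_in = 79 - 11 = 68
LMTD = (dT1 - dT2) / ln(dT1/dT2)
LMTD = (28 - 68) / ln(28/68)
LMTD = 45.08 K


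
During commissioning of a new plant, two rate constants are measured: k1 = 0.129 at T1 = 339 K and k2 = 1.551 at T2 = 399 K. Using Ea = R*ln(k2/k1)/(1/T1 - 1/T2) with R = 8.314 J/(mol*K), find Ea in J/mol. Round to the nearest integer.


Ea = R * ln(k2/k1) / (1/T1 - 1/T2)
ln(k2/k1) = ln(1.551/0.129) = 2.4868428
1/T1 - 1/T2 = 1/339 - 1/399 = 0.000443586843
Ea = 8.314 * 2.4868428 / 0.000443586843
Ea = 46610 J/mol


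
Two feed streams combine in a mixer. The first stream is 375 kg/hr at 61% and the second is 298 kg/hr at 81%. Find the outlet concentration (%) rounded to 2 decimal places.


Mass balance on solute: F1*x1 + F2*x2 = F3*x3
F3 = F1 + F2 = 375 + 298 = 673 kg/hr
x3 = (F1*x1 + F2*x2)/F3
x3 = (375*0.61 + 298*0.81) / 673
x3 = 69.86%


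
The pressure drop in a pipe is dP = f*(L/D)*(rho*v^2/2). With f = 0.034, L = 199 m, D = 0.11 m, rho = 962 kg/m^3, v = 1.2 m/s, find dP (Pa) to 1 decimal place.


dP = f * (L/D) * (rho*v^2/2)
dP = 0.034 * (199/0.11) * (962*1.2^2/2)
L/D = 1809.09090909
rho*v^2/2 = 962*1.44/2 = 692.64
dP = 0.034 * 1809.09090909 * 692.64
dP = 42603.7 Pa


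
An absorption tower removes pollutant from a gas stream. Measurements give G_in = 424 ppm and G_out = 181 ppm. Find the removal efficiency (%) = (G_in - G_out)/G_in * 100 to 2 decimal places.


Efficiency = (G_in - G_out) / G_in * 100%
Efficiency = (424 - 181) / 424 * 100
Efficiency = 243 / 424 * 100
Efficiency = 57.31%


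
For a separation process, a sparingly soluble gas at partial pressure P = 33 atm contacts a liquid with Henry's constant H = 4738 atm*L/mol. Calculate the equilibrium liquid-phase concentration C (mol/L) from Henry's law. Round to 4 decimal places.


C = P / H
C = 33 / 4738
C = 0.0070 mol/L


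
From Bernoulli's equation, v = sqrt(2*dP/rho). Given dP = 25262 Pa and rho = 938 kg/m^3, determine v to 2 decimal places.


v = sqrt(2*dP/rho)
v = sqrt(2*25262/938)
v = sqrt(53.863539)
v = 7.34 m/s


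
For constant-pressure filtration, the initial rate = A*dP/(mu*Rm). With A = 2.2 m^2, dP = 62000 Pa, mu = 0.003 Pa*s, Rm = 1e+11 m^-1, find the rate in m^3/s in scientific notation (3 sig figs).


rate = A * dP / (mu * Rm)
rate = 2.2 * 62000 / (0.003 * 1e+11)
rate = 136400.0 / 3.000e+08
rate = 4.55e-04 m^3/s


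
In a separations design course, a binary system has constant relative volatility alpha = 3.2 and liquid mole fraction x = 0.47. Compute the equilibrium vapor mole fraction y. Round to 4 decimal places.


y = alpha*x / (1 + (alpha-1)*x)
y = 3.2*0.47 / (1 + (3.2-1)*0.47)
y = 1.504 / (1 + 1.034)
y = 1.504 / 2.034
y = 0.7394


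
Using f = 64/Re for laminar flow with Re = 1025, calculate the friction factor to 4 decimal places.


f = 64 / Re
f = 64 / 1025
f = 0.0624


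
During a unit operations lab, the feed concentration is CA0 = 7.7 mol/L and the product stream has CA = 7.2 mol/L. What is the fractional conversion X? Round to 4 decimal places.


X = (CA0 - CA) / CA0
X = (7.7 - 7.2) / 7.7
X = 0.5 / 7.7
X = 0.0649


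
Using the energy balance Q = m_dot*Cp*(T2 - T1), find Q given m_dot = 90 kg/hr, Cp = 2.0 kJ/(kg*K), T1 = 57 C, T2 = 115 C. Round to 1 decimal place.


Q = m_dot * Cp * (T2 - T1)
Q = 90 * 2.0 * (115 - 57)
Q = 90 * 2.0 * 58
Q = 10440.0 kJ/hr


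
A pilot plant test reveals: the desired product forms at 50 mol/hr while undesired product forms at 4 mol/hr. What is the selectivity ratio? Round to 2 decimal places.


S = desired product rate / undesired product rate
S = 50 / 4
S = 12.50


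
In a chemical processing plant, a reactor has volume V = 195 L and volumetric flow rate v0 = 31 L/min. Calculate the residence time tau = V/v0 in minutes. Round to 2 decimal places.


tau = V / v0
tau = 195 / 31
tau = 6.29 min


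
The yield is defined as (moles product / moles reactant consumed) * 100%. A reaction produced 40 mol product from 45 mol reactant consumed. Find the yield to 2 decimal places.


Yield = (moles product / moles consumed) * 100%
Yield = (40 / 45) * 100
Yield = 0.8889 * 100
Yield = 88.89%


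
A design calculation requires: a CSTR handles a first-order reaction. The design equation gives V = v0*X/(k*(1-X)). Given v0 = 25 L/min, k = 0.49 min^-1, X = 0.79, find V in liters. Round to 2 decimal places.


V = v0 * X / (k * (1 - X))
V = 25 * 0.79 / (0.49 * (1 - 0.79))
V = 19.75 / (0.49 * 0.21)
V = 19.75 / 0.1029
V = 191.93 L


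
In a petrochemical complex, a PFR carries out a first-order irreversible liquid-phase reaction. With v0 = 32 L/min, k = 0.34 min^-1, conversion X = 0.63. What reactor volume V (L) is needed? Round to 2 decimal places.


V = (v0/k) * ln(1/(1-X))
V = (32/0.34) * ln(1/(1-0.63))
V = 94.117647 * ln(2.702703)
V = 94.117647 * 0.994252
V = 93.58 L


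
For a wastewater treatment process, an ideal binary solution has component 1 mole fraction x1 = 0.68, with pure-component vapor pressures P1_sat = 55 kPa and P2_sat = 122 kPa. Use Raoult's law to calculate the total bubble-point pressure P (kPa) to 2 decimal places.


P = x1*P1_sat + x2*P2_sat
x2 = 1 - x1 = 1 - 0.68 = 0.32
P = 0.68*55 + 0.32*122
P = 37.4 + 39.04
P = 76.44 kPa


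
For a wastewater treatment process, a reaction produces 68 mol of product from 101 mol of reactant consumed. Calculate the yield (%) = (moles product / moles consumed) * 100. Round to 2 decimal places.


Yield = (moles product / moles consumed) * 100%
Yield = (68 / 101) * 100
Yield = 0.6733 * 100
Yield = 67.33%


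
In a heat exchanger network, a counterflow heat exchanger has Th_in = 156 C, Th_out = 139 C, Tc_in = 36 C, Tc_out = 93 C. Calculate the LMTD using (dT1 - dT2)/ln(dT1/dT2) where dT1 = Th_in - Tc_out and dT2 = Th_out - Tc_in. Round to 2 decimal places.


dT1 = Th_in - Tc_out = 156 - 93 = 63
dT2 = Th_out - Tc_in = 139 - 36 = 103
LMTD = (dT1 - dT2) / ln(dT1/dT2)
LMTD = (63 - 103) / ln(63/103)
LMTD = 81.37 K


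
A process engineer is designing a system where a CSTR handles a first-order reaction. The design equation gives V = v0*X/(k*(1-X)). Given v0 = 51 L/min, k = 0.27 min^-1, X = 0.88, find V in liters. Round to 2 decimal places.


V = v0 * X / (k * (1 - X))
V = 51 * 0.88 / (0.27 * (1 - 0.88))
V = 44.88 / (0.27 * 0.12)
V = 44.88 / 0.0324
V = 1385.19 L


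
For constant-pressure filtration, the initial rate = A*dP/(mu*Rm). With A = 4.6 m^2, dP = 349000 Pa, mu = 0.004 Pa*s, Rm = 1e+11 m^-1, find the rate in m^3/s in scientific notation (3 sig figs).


rate = A * dP / (mu * Rm)
rate = 4.6 * 349000 / (0.004 * 1e+11)
rate = 1605400.0 / 4.000e+08
rate = 4.01e-03 m^3/s


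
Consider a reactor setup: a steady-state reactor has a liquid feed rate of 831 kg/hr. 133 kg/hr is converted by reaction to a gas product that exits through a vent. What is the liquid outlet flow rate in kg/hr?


Steady-state mass balance on the main outlet: F_out = F_in - F_removed
F_out = 831 - 133
F_out = 698 kg/hr


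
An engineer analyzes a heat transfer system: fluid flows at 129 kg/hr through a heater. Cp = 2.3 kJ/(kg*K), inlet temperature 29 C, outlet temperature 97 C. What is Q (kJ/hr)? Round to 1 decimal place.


Q = m_dot * Cp * (T2 - T1)
Q = 129 * 2.3 * (97 - 29)
Q = 129 * 2.3 * 68
Q = 20175.6 kJ/hr


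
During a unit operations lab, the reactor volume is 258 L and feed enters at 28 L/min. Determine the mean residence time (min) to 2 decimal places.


tau = V / v0
tau = 258 / 28
tau = 9.21 min


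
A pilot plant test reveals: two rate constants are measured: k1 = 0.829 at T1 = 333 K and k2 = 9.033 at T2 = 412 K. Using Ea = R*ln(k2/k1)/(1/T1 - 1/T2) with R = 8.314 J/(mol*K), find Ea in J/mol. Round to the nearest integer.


Ea = R * ln(k2/k1) / (1/T1 - 1/T2)
ln(k2/k1) = ln(9.033/0.829) = 2.3884197
1/T1 - 1/T2 = 1/333 - 1/412 = 0.000575818537
Ea = 8.314 * 2.3884197 / 0.000575818537
Ea = 34485 J/mol


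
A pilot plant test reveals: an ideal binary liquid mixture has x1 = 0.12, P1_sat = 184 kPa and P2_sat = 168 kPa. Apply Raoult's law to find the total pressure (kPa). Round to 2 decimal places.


P = x1*P1_sat + x2*P2_sat
x2 = 1 - x1 = 1 - 0.12 = 0.88
P = 0.12*184 + 0.88*168
P = 22.08 + 147.84
P = 169.92 kPa


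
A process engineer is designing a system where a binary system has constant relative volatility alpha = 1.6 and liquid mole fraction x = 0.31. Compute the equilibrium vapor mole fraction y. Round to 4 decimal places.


y = alpha*x / (1 + (alpha-1)*x)
y = 1.6*0.31 / (1 + (1.6-1)*0.31)
y = 0.496 / (1 + 0.186)
y = 0.496 / 1.186
y = 0.4182


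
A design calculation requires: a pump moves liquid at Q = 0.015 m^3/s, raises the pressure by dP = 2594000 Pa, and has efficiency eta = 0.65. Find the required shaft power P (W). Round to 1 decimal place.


P = Q * dP / eta
P = 0.015 * 2594000 / 0.65
P = 38910.0 / 0.65
P = 59861.5 W


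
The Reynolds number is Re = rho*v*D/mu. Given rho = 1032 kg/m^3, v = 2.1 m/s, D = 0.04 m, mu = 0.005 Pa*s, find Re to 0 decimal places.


Re = rho * v * D / mu
Re = 1032 * 2.1 * 0.04 / 0.005
Re = 86.688 / 0.005
Re = 17338


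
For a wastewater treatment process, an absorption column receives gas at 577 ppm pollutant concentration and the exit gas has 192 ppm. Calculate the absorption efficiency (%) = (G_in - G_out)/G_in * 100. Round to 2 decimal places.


Efficiency = (G_in - G_out) / G_in * 100%
Efficiency = (577 - 192) / 577 * 100
Efficiency = 385 / 577 * 100
Efficiency = 66.72%


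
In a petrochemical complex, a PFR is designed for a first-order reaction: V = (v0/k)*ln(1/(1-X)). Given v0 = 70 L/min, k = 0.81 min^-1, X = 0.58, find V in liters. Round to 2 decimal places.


V = (v0/k) * ln(1/(1-X))
V = (70/0.81) * ln(1/(1-0.58))
V = 86.419753 * ln(2.380952)
V = 86.419753 * 0.8675
V = 74.97 L


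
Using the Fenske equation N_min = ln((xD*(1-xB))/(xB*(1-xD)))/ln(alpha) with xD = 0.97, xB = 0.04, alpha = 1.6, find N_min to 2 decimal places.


N_min = ln((xD*(1-xB))/(xB*(1-xD))) / ln(alpha)
Numerator inside ln: 0.9312 / 0.0012 = 776.0
ln(776.0) = 6.654153
ln(alpha) = ln(1.6) = 0.470004
N_min = 6.654153 / 0.470004 = 14.16


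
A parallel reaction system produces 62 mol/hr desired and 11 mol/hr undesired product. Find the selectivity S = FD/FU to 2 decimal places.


S = desired product rate / undesired product rate
S = 62 / 11
S = 5.64


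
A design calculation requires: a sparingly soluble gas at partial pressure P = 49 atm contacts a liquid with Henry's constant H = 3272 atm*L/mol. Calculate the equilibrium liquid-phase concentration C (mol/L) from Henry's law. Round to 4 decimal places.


C = P / H
C = 49 / 3272
C = 0.0150 mol/L


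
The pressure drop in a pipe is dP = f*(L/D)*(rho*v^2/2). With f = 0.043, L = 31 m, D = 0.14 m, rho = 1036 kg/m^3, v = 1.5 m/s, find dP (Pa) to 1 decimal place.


dP = f * (L/D) * (rho*v^2/2)
dP = 0.043 * (31/0.14) * (1036*1.5^2/2)
L/D = 221.42857143
rho*v^2/2 = 1036*2.25/2 = 1165.5
dP = 0.043 * 221.42857143 * 1165.5
dP = 11097.2 Pa


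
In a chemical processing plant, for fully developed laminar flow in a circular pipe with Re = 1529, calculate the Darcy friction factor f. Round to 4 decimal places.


f = 64 / Re
f = 64 / 1529
f = 0.0419


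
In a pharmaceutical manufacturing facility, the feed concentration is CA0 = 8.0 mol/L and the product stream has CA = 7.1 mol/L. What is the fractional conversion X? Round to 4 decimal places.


X = (CA0 - CA) / CA0
X = (8.0 - 7.1) / 8.0
X = 0.9 / 8.0
X = 0.1125


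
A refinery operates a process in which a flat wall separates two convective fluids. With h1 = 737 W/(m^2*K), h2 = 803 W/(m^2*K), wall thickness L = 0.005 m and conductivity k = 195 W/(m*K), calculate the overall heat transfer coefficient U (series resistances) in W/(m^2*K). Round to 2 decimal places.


1/U = 1/h1 + L/k + 1/h2
1/U = 1/737 + 0.005/195 + 1/803
1/U = 0.0013568521 + 2.5641e-05 + 0.00124533
1/U = 0.0026278231
U = 380.54 W/(m^2*K)


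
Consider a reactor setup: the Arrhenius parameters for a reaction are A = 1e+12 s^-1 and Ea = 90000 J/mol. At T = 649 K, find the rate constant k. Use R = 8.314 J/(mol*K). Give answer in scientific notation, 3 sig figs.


k = A * exp(-Ea/(R*T))
k = 1e+12 * exp(-90000 / (8.314 * 649))
k = 1e+12 * exp(-16.679683)
k = 5.70e+04


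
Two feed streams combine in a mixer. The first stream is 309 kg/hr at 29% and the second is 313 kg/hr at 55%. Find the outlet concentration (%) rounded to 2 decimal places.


Mass balance on solute: F1*x1 + F2*x2 = F3*x3
F3 = F1 + F2 = 309 + 313 = 622 kg/hr
x3 = (F1*x1 + F2*x2)/F3
x3 = (309*0.29 + 313*0.55) / 622
x3 = 42.08%


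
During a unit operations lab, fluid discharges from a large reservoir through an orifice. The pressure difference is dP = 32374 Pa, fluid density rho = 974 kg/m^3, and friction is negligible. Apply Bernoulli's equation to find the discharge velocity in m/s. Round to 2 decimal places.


v = sqrt(2*dP/rho)
v = sqrt(2*32374/974)
v = sqrt(66.476386)
v = 8.15 m/s


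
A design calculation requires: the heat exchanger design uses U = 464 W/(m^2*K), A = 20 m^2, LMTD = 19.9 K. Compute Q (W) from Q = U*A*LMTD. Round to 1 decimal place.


Q = U * A * LMTD
Q = 464 * 20 * 19.9
Q = 184672.0 W


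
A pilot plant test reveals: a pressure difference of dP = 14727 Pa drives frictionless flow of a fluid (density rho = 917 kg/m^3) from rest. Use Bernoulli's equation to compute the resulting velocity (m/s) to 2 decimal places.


v = sqrt(2*dP/rho)
v = sqrt(2*14727/917)
v = sqrt(32.119956)
v = 5.67 m/s


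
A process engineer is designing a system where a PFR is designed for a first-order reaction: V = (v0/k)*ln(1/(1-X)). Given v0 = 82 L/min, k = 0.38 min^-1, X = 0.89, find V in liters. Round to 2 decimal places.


V = (v0/k) * ln(1/(1-X))
V = (82/0.38) * ln(1/(1-0.89))
V = 215.789474 * ln(9.090909)
V = 215.789474 * 2.207275
V = 476.31 L


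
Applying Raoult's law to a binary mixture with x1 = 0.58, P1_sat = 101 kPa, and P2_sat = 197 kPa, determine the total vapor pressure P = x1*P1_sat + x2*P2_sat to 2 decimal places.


P = x1*P1_sat + x2*P2_sat
x2 = 1 - x1 = 1 - 0.58 = 0.42
P = 0.58*101 + 0.42*197
P = 58.58 + 82.74
P = 141.32 kPa


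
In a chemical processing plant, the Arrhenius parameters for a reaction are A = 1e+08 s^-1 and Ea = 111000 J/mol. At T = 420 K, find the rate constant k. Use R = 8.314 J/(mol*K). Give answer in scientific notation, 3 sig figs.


k = A * exp(-Ea/(R*T))
k = 1e+08 * exp(-111000 / (8.314 * 420))
k = 1e+08 * exp(-31.788034)
k = 1.57e-06


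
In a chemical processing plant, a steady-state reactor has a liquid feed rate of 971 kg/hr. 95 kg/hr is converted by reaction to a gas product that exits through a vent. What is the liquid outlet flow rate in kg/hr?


Steady-state mass balance on the main outlet: F_out = F_in - F_removed
F_out = 971 - 95
F_out = 876 kg/hr


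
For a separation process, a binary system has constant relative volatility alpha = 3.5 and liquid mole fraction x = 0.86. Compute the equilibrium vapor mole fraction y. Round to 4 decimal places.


y = alpha*x / (1 + (alpha-1)*x)
y = 3.5*0.86 / (1 + (3.5-1)*0.86)
y = 3.01 / (1 + 2.15)
y = 3.01 / 3.15
y = 0.9556


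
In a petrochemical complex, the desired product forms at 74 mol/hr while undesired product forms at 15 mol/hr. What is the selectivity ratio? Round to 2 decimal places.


S = desired product rate / undesired product rate
S = 74 / 15
S = 4.93


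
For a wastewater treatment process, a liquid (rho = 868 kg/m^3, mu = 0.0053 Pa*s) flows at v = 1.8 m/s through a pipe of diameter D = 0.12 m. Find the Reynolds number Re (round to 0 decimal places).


Re = rho * v * D / mu
Re = 868 * 1.8 * 0.12 / 0.0053
Re = 187.488 / 0.0053
Re = 35375


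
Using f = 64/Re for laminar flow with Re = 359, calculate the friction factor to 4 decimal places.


f = 64 / Re
f = 64 / 359
f = 0.1783


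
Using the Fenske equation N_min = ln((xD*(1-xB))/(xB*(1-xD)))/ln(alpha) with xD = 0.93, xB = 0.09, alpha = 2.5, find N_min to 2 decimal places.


N_min = ln((xD*(1-xB))/(xB*(1-xD))) / ln(alpha)
Numerator inside ln: 0.8463 / 0.0063 = 134.333333
ln(134.333333) = 4.900324
ln(alpha) = ln(2.5) = 0.916291
N_min = 4.900324 / 0.916291 = 5.35


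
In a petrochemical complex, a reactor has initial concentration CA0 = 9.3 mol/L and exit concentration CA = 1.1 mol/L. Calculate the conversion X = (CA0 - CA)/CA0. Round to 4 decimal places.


X = (CA0 - CA) / CA0
X = (9.3 - 1.1) / 9.3
X = 8.2 / 9.3
X = 0.8817


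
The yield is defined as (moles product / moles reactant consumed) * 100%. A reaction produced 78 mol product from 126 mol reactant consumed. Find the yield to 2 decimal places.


Yield = (moles product / moles consumed) * 100%
Yield = (78 / 126) * 100
Yield = 0.619 * 100
Yield = 61.90%


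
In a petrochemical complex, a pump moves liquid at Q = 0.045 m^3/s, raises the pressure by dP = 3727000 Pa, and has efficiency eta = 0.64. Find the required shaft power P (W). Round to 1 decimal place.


P = Q * dP / eta
P = 0.045 * 3727000 / 0.64
P = 167715.0 / 0.64
P = 262054.7 W


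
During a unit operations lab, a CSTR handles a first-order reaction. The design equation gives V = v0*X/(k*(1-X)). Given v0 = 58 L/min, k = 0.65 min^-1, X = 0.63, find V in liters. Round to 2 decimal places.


V = v0 * X / (k * (1 - X))
V = 58 * 0.63 / (0.65 * (1 - 0.63))
V = 36.54 / (0.65 * 0.37)
V = 36.54 / 0.2405
V = 151.93 L


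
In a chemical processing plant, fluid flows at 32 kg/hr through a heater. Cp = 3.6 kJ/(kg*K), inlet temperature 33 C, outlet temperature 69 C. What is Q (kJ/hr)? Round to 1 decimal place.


Q = m_dot * Cp * (T2 - T1)
Q = 32 * 3.6 * (69 - 33)
Q = 32 * 3.6 * 36
Q = 4147.2 kJ/hr


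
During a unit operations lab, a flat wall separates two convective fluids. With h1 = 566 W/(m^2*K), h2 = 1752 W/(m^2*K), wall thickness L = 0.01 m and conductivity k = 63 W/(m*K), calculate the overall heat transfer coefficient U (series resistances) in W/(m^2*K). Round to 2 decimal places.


1/U = 1/h1 + L/k + 1/h2
1/U = 1/566 + 0.01/63 + 1/1752
1/U = 0.0017667845 + 0.0001587302 + 0.0005707763
1/U = 0.002496291
U = 400.59 W/(m^2*K)


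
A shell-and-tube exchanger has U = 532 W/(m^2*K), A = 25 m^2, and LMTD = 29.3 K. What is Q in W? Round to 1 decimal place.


Q = U * A * LMTD
Q = 532 * 25 * 29.3
Q = 389690.0 W


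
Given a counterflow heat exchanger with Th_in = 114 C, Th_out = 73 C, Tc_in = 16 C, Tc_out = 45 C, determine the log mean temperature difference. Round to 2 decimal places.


dT1 = Th_in - Tc_out = 114 - 45 = 69
dT2 = Th_out - Tc_in = 73 - 16 = 57
LMTD = (dT1 - dT2) / ln(dT1/dT2)
LMTD = (69 - 57) / ln(69/57)
LMTD = 62.81 K


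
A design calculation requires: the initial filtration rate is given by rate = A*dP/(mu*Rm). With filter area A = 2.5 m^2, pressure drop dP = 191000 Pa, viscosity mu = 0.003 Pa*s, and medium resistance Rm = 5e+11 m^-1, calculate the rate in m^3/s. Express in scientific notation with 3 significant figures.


rate = A * dP / (mu * Rm)
rate = 2.5 * 191000 / (0.003 * 5e+11)
rate = 477500.0 / 1.500e+09
rate = 3.18e-04 m^3/s


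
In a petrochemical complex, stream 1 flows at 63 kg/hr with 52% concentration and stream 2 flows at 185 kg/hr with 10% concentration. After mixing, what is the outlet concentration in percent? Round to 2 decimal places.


Mass balance on solute: F1*x1 + F2*x2 = F3*x3
F3 = F1 + F2 = 63 + 185 = 248 kg/hr
x3 = (F1*x1 + F2*x2)/F3
x3 = (63*0.52 + 185*0.1) / 248
x3 = 20.67%


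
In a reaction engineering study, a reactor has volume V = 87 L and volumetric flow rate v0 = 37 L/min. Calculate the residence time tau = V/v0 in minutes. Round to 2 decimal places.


tau = V / v0
tau = 87 / 37
tau = 2.35 min


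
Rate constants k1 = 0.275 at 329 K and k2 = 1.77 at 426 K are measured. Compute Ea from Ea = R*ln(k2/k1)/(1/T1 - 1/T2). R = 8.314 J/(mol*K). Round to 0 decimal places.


Ea = R * ln(k2/k1) / (1/T1 - 1/T2)
ln(k2/k1) = ln(1.77/0.275) = 1.8619637
1/T1 - 1/T2 = 1/329 - 1/426 = 0.000692095837
Ea = 8.314 * 1.8619637 / 0.000692095837
Ea = 22367 J/mol


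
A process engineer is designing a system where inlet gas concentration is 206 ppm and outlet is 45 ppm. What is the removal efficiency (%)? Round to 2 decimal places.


Efficiency = (G_in - G_out) / G_in * 100%
Efficiency = (206 - 45) / 206 * 100
Efficiency = 161 / 206 * 100
Efficiency = 78.16%


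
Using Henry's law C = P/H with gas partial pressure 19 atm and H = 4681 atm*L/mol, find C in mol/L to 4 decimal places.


C = P / H
C = 19 / 4681
C = 0.0041 mol/L


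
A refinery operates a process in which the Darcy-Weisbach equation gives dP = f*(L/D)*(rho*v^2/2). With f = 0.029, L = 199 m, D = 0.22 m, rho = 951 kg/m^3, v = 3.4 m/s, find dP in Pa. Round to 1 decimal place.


dP = f * (L/D) * (rho*v^2/2)
dP = 0.029 * (199/0.22) * (951*3.4^2/2)
L/D = 904.54545455
rho*v^2/2 = 951*11.56/2 = 5496.78
dP = 0.029 * 904.54545455 * 5496.78
dP = 144190.5 Pa


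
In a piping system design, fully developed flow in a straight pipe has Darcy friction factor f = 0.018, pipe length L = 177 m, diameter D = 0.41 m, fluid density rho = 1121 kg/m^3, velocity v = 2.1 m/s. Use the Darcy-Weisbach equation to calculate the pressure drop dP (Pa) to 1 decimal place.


dP = f * (L/D) * (rho*v^2/2)
dP = 0.018 * (177/0.41) * (1121*2.1^2/2)
L/D = 431.70731707
rho*v^2/2 = 1121*4.41/2 = 2471.805
dP = 0.018 * 431.70731707 * 2471.805
dP = 19207.7 Pa


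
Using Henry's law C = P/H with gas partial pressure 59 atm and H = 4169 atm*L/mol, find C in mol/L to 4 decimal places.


C = P / H
C = 59 / 4169
C = 0.0142 mol/L


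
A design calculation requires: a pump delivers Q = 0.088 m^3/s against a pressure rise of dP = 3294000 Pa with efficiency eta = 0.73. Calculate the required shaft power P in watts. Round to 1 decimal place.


P = Q * dP / eta
P = 0.088 * 3294000 / 0.73
P = 289872.0 / 0.73
P = 397084.9 W


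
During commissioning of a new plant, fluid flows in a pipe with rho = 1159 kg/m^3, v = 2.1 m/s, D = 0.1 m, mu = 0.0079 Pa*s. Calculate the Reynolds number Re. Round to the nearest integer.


Re = rho * v * D / mu
Re = 1159 * 2.1 * 0.1 / 0.0079
Re = 243.39 / 0.0079
Re = 30809


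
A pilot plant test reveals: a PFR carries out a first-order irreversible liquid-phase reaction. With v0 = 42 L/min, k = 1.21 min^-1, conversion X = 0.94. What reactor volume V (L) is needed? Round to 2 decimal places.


V = (v0/k) * ln(1/(1-X))
V = (42/1.21) * ln(1/(1-0.94))
V = 34.710744 * ln(16.666667)
V = 34.710744 * 2.813411
V = 97.66 L


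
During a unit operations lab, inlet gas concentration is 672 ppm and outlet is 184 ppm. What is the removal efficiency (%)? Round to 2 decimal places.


Efficiency = (G_in - G_out) / G_in * 100%
Efficiency = (672 - 184) / 672 * 100
Efficiency = 488 / 672 * 100
Efficiency = 72.62%


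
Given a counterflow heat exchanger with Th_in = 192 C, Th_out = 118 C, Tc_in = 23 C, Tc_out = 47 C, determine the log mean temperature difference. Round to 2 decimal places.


dT1 = Th_in - Tc_out = 192 - 47 = 145
dT2 = Th_out - Tc_in = 118 - 23 = 95
LMTD = (dT1 - dT2) / ln(dT1/dT2)
LMTD = (145 - 95) / ln(145/95)
LMTD = 118.24 K


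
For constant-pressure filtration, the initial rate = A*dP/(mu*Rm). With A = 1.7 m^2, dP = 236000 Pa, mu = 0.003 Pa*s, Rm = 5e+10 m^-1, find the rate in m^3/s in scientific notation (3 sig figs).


rate = A * dP / (mu * Rm)
rate = 1.7 * 236000 / (0.003 * 5e+10)
rate = 401200.0 / 1.500e+08
rate = 2.67e-03 m^3/s


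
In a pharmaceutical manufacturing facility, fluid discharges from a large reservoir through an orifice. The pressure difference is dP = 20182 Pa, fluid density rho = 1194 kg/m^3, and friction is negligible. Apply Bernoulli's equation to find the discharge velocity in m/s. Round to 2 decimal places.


v = sqrt(2*dP/rho)
v = sqrt(2*20182/1194)
v = sqrt(33.805695)
v = 5.81 m/s


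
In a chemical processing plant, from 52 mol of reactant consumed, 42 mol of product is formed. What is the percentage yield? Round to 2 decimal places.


Yield = (moles product / moles consumed) * 100%
Yield = (42 / 52) * 100
Yield = 0.8077 * 100
Yield = 80.77%


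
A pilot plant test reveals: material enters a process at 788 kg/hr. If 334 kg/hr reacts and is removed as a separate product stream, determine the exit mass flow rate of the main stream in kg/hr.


Steady-state mass balance on the main outlet: F_out = F_in - F_removed
F_out = 788 - 334
F_out = 454 kg/hr


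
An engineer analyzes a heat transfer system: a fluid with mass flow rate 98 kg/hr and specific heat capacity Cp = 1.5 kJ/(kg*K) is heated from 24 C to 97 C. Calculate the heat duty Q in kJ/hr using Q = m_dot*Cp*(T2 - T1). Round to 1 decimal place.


Q = m_dot * Cp * (T2 - T1)
Q = 98 * 1.5 * (97 - 24)
Q = 98 * 1.5 * 73
Q = 10731.0 kJ/hr


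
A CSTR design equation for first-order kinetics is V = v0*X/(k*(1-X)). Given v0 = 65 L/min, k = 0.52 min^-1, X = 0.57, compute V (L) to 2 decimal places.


V = v0 * X / (k * (1 - X))
V = 65 * 0.57 / (0.52 * (1 - 0.57))
V = 37.05 / (0.52 * 0.43)
V = 37.05 / 0.2236
V = 165.70 L


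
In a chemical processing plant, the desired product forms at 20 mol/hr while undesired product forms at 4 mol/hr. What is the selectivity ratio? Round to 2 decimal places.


S = desired product rate / undesired product rate
S = 20 / 4
S = 5.00


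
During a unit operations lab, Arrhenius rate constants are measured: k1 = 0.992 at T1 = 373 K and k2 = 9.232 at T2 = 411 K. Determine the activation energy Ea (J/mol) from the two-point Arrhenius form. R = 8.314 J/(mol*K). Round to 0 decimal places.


Ea = R * ln(k2/k1) / (1/T1 - 1/T2)
ln(k2/k1) = ln(9.232/0.992) = 2.2307079
1/T1 - 1/T2 = 1/373 - 1/411 = 0.000247875123
Ea = 8.314 * 2.2307079 / 0.000247875123
Ea = 74820 J/mol


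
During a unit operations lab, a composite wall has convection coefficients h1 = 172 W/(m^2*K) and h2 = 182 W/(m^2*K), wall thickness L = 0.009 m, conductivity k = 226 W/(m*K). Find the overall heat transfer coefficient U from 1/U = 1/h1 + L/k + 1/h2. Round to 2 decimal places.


1/U = 1/h1 + L/k + 1/h2
1/U = 1/172 + 0.009/226 + 1/182
1/U = 0.0058139535 + 3.9823e-05 + 0.0054945055
1/U = 0.011348282
U = 88.12 W/(m^2*K)


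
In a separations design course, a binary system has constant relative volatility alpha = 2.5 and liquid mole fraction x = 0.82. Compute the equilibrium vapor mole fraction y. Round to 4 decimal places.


y = alpha*x / (1 + (alpha-1)*x)
y = 2.5*0.82 / (1 + (2.5-1)*0.82)
y = 2.05 / (1 + 1.23)
y = 2.05 / 2.23
y = 0.9193


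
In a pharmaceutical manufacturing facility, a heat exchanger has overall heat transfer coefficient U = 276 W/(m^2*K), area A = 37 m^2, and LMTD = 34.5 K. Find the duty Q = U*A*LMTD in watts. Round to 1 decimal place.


Q = U * A * LMTD
Q = 276 * 37 * 34.5
Q = 352314.0 W


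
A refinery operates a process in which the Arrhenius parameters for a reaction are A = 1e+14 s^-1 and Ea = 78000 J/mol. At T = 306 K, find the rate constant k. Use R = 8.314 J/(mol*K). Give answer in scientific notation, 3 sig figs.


k = A * exp(-Ea/(R*T))
k = 1e+14 * exp(-78000 / (8.314 * 306))
k = 1e+14 * exp(-30.659365)
k = 4.84e+00


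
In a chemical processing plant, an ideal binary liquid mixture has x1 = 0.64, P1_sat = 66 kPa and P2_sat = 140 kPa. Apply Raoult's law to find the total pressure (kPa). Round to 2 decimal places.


P = x1*P1_sat + x2*P2_sat
x2 = 1 - x1 = 1 - 0.64 = 0.36
P = 0.64*66 + 0.36*140
P = 42.24 + 50.4
P = 92.64 kPa


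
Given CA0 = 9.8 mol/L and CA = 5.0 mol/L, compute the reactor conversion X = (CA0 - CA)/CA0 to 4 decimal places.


X = (CA0 - CA) / CA0
X = (9.8 - 5.0) / 9.8
X = 4.8 / 9.8
X = 0.4898


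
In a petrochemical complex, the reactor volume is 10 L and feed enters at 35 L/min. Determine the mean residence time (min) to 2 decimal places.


tau = V / v0
tau = 10 / 35
tau = 0.29 min


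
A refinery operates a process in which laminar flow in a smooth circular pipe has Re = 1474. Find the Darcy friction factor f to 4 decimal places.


f = 64 / Re
f = 64 / 1474
f = 0.0434


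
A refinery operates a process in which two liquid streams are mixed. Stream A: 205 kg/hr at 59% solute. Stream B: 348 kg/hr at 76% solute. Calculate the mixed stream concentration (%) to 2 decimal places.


Mass balance on solute: F1*x1 + F2*x2 = F3*x3
F3 = F1 + F2 = 205 + 348 = 553 kg/hr
x3 = (F1*x1 + F2*x2)/F3
x3 = (205*0.59 + 348*0.76) / 553
x3 = 69.70%
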